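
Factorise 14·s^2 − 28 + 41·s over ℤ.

Need a pair with product 14·(−28) = −392 and sum 41: that's 49 and −8.
Split the middle term: 14·s^2 + 49·s − 8·s − 28 = 7·s·(2·s + 7) − 4·(2·s + 7).

(2·s + 7)·(7·s − 4)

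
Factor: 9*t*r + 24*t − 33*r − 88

(3*r + 8)*(3*t − 11)

Group as (9*t*r + 24*t) + (−33*r − 88) = 3*t*(3*r + 8) − 11*(3*r + 8).
Both groups share the factor (3*r + 8).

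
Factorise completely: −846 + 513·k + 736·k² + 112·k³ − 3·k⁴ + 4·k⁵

Trying the rational-root candidates, k = 3/4 is a root, giving the factor (4·k − 3) and quotient k⁴ + 28·k² + 205·k + 282.
Continuing, k = −2 is a root, so (k + 2) is a factor; dividing leaves k³ − 2·k² + 32·k + 141.
Next, k = −3 is a root, so (k + 3) is a factor; dividing leaves k² − 5·k + 47.
The quadratic k² − 5·k + 47 has discriminant −163 < 0 and is irreducible over ℤ.

(4·k − 3)·(k + 2)·(k + 3)·(k² − 5·k + 47)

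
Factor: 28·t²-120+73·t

Need a pair with product 28·(-120) = -3360 and sum 73: that's -32 and 105.
Split the middle term: 28·t²-32·t + 105·t-120 = 4·t·(7·t-8) + 15·(7·t-8).

(4·t+15)·(7·t-8)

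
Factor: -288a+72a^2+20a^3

4a(5a-12)(a+6)

Pull out the common factor 4a, then factor the remaining trinomial.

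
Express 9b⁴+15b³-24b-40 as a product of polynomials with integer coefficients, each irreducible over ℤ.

Group as (9b⁴-24b) + (15b³-40) = 3b(3b³-8) + 5(3b³-8).
Both groups share the factor (3b³-8).

(3b+5)(3b³-8)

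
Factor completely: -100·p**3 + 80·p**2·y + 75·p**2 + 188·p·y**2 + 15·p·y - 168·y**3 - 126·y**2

Group: 4·p·(-25·p**2 - 5·p·y + 42·y**2) + (-4·y - 3)·(-25·p**2 - 5·p·y + 42·y**2); both groups contain (-25·p**2 - 5·p·y + 42·y**2), so (4·p - 4·y - 3) is a factor with cofactor -25·p**2 - 5·p·y + 42·y**2.
The cofactor groups again: -25·p**2 - 5·p·y + 42·y**2 = -5·p·(5·p - 6·y) - 7·y·(5·p - 6·y); both groups contain (5·p - 6·y), giving -(5·p + 7·y)·(5·p - 6·y).

-(4·p - 4·y - 3)·(5·p + 7·y)·(5·p - 6·y)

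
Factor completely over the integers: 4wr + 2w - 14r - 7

Group as (4wr + 2w) + (-14r - 7) = 2w(2r + 1) - 7(2r + 1).
Both groups share the factor (2r + 1).

(2r + 1)(2w - 7)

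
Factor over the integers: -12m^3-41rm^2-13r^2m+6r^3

Group: 2r(3r^2-11rm-4m^2) + 3m(3r^2-11rm-4m^2); both groups contain (3r^2-11rm-4m^2), so (2r+3m) is a factor with cofactor 3r^2-11rm-4m^2.
The cofactor groups again: 3r^2-11rm-4m^2 = 3r(r-4m) + m(r-4m); both groups contain (r-4m), giving (3r+m)(r-4m).

(r-4m)(2r+3m)(3r+m)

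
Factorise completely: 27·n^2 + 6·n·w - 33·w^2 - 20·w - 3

Group: 3·n·(9·n + 11·w + 3) + (-3·w - 1)·(9·n + 11·w + 3); both groups contain (9·n + 11·w + 3).

(3·n - 3·w - 1)·(9·n + 11·w + 3)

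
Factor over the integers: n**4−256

(n+4)(n−4)(n**2+16)

Write as (n**2)² − (16)², then factor n**2−16 once more.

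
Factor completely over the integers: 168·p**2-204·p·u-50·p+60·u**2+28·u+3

Group: 12·p·(14·p-10·u-3) + (-6·u-1)·(14·p-10·u-3); both groups contain (14·p-10·u-3).

(12·p-6·u-1)·(14·p-10·u-3)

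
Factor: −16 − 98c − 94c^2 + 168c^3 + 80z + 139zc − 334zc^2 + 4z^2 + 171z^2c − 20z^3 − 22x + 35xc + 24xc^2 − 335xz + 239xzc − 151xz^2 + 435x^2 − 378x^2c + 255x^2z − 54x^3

−(9x + z − 6c − 2)(6x − 5z + 4c + 1)(x − 4z + 7c − 8)

Group: 6x(−9x^2 + 35xz − 57xc + 74x + 4z^2 − 31zc + 42c^2 − 34c − 16) + (−5z + 4c + 1)(−9x^2 + 35xz − 57xc + 74x + 4z^2 − 31zc + 42c^2 − 34c − 16); both groups contain (−9x^2 + 35xz − 57xc + 74x + 4z^2 − 31zc + 42c^2 − 34c − 16), so (6x − 5z + 4c + 1) is a factor with cofactor −9x^2 + 35xz − 57xc + 74x + 4z^2 − 31zc + 42c^2 − 34c − 16.
The cofactor groups again: −9x^2 + 35xz − 57xc + 74x + 4z^2 − 31zc + 42c^2 − 34c − 16 = −x(9x + z − 6c − 2) + (4z − 7c + 8)(9x + z − 6c − 2); both groups contain (9x + z − 6c − 2), giving −(x − 4z + 7c − 8)(9x + z − 6c − 2).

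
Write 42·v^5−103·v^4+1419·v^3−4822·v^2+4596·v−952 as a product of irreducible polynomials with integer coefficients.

By the rational root theorem, v = 2 is a root, so (v−2) is a factor; dividing leaves 42·v^4−19·v^3+1381·v^2−2060·v+476.
Continuing, v = 7/6 is a root, so (6·v−7) is a factor; dividing leaves 7·v^3+5·v^2+236·v−68.
Then v = 2/7 is a root, so (7·v−2) is a factor; dividing leaves v^2+v+34.
The quadratic v^2+v+34 has discriminant −135 < 0 and is irreducible over ℤ.

(6·v−7)·(7·v−2)·(v−2)·(v^2+v+34)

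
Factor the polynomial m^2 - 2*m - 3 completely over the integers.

Two integers with product -3 and sum -2 are 1 and -3.

(m + 1)*(m - 3)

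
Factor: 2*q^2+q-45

(2*q-9)*(q+5)

Need a pair with product 2·(-45) = -90 and sum 1: that's 10 and -9.
Split the middle term: 2*q^2+10*q - 9*q-45 = 2*q*(q+5) - 9*(q+5).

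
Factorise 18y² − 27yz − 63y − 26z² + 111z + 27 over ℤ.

Group: 6y(3y + 2z − 9) + (−13z − 3)(3y + 2z − 9); both groups contain (3y + 2z − 9).

(3y + 2z − 9)(6y − 13z − 3)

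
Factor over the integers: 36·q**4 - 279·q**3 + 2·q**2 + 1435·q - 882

Trying the rational-root candidates, q = 7 is a root, giving the factor (q - 7) and quotient 36·q**3 - 27·q**2 - 187·q + 126.
Then q = 7/3 is a root, so (3·q - 7) divides it; the quotient is 12·q**2 + 19·q - 18.
The remaining quadratic factors as (4·q + 9)(3·q - 2).

(3·q - 2)·(3·q - 7)·(4·q + 9)·(q - 7)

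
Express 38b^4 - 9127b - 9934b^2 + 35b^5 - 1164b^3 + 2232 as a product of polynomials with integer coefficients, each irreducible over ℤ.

By the rational root theorem, b = -9/7 is a root, so (7b + 9) is a factor; dividing leaves 5b^4 - b^3 - 165b^2 - 1207b + 248.
Continuing, b = 8 is a root, giving the factor (b - 8) and quotient 5b^3 + 39b^2 + 147b - 31.
Then b = 1/5 is a root, so (5b - 1) is a factor; dividing leaves b^2 + 8b + 31.
The quadratic b^2 + 8b + 31 has discriminant -60 < 0 and is irreducible over ℤ.

(5b - 1)(7b + 9)(b - 8)(b^2 + 8b + 31)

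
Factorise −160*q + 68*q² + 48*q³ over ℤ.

4*q*(3*q + 8)*(4*q − 5)

Pull out the common factor 4*q, then factor the remaining trinomial.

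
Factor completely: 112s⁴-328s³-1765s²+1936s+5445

(4s+11)(4s-9)(7s+11)(s-5)

Trying the rational-root candidates, s = -11/4 is a root, so (4s+11) is a factor; dividing leaves 28s³-159s²-4s+495.
Then s = 9/4 is a root, so (4s-9) is a factor; dividing leaves 7s²-24s-55.
The remaining quadratic factors as (7s+11)(s-5).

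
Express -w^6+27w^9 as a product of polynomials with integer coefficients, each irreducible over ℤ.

w^6(3w-1)(9w^2+3w+1)

Pull out the common factor w^6, leaving 27w^3-1.
Recognize a difference of cubes with the parts 3w and 1.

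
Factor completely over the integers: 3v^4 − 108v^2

Pull out the common factor 3v^2; v^2 − 36 is a difference of squares.

3v^2(v + 6)(v − 6)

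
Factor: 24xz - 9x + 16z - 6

Group as (24xz - 9x) + (16z - 6) = 3x(8z - 3) + 2(8z - 3).
Both groups share the factor (8z - 3).

(3x + 2)(8z - 3)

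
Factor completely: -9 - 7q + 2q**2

(2q - 9)(q + 1)

Need a pair with product 2·(-9) = -18 and sum -7: that's 2 and -9.
Split the middle term: 2q**2 + 2q - 9q - 9 = 2q(q + 1) - 9(q + 1).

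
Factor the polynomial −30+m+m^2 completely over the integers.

(m+6)(m−5)

Two integers with product −30 and sum 1 are 6 and −5.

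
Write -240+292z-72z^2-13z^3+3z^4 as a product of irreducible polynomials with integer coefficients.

(3z-4)(z+5)(z-2)(z-6)

Among the possible rational roots, z = -5 is a root, so (z+5) divides it; the quotient is 3z^3-28z^2+68z-48.
Next, z = 4/3 is a root, so (3z-4) divides it; the quotient is z^2-8z+12.
The remaining quadratic factors as (z-2)(z-6).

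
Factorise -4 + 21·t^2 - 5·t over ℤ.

Need a pair with product 21·(-4) = -84 and sum -5: that's 7 and -12.
Split the middle term: 21·t^2 + 7·t - 12·t - 4 = 7·t·(3·t + 1) - 4·(3·t + 1).

(3·t + 1)·(7·t - 4)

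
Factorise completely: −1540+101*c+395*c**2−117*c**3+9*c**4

(3*c+5)*(3*c−11)*(c−4)*(c−7)

Trying the rational-root candidates, c = 11/3 is a root, so (3*c−11) is a factor; dividing leaves 3*c**3−28*c**2+29*c+140.
Next, c = −5/3 is a root, giving the factor (3*c+5) and quotient c**2−11*c+28.
The remaining quadratic factors as (c−7)(c−4).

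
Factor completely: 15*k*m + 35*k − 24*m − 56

(3*m + 7)*(5*k − 8)

Group as (15*k*m + 35*k) + (−24*m − 56) = 5*k*(3*m + 7) − 8*(3*m + 7).
Both groups share the factor (3*m + 7).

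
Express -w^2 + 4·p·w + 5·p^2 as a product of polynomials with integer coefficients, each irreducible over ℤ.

(5·p - w)·(p + w)

Group: p·(5·p - w) + w·(5·p - w); both groups contain (5·p - w).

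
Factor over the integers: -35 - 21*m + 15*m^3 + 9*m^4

Group as (9*m^4 - 21*m) + (15*m^3 - 35) = 3*m*(3*m^3 - 7) + 5*(3*m^3 - 7).
Both groups share the factor (3*m^3 - 7).

(3*m + 5)*(3*m^3 - 7)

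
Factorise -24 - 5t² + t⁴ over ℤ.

Substitute u = t² to get a quadratic in u, then factor.
t² + 3 is irreducible over ℤ (always positive, so no real roots).
t² - 8 is irreducible over ℤ (8 is not a perfect square).

(t² + 3)(t² - 8)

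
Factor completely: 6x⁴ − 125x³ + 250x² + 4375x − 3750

(6x − 5)(x + 5)(x − 10)(x − 15)

Trying the rational-root candidates, x = 10 is a root, so (x − 10) is a factor; dividing leaves 6x³ − 65x² − 400x + 375.
Continuing, x = 15 is a root, giving the factor (x − 15) and quotient 6x² + 25x − 25.
The remaining quadratic factors as (6x − 5)(x + 5).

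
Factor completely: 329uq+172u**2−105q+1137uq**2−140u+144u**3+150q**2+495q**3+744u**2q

Group: 4u(36u**2+159uq+43u+165q**2+50q−35) + 3q(36u**2+159uq+43u+165q**2+50q−35); both groups contain (36u**2+159uq+43u+165q**2+50q−35), so (4u+3q) is a factor with cofactor 36u**2+159uq+43u+165q**2+50q−35.
The cofactor groups again: 36u**2+159uq+43u+165q**2+50q−35 = 4u(9u+15q−5) + (11q+7)(9u+15q−5); both groups contain (9u+15q−5), giving (4u+11q+7)(9u+15q−5).

(4u+11q+7)(9u+15q−5)(4u+3q)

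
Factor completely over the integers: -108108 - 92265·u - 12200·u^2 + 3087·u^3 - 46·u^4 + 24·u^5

(4·u + 9)·(6·u + 11)·(u - 7)·(u^2 + u + 156)

Trying the rational-root candidates, u = 7 is a root, giving the factor (u - 7) and quotient 24·u^4 + 122·u^3 + 3941·u^2 + 15387·u + 15444.
Then u = -9/4 is a root, so (4·u + 9) is a factor; dividing leaves 6·u^3 + 17·u^2 + 947·u + 1716.
Next, u = -11/6 is a root, so (6·u + 11) is a factor; dividing leaves u^2 + u + 156.
The quadratic u^2 + u + 156 has discriminant -623 < 0 and is irreducible over ℤ.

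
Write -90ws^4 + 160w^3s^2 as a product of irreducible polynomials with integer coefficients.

10s^2w(4w - 3s)(4w + 3s)

Factor out 10ws^2, leaving 16w^2 - 9s^2, which is a difference of two squares.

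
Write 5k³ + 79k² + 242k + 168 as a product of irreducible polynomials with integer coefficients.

(5k + 14)(k + 1)(k + 12)

Trying the rational-root candidates, k = -12 is a root, giving the factor (k + 12) and quotient 5k² + 19k + 14.
The remaining quadratic factors as (k + 1)(5k + 14).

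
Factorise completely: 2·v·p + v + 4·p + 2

(2·p + 1)·(v + 2)

Group as (2·v·p + v) + (4·p + 2) = v·(2·p + 1) + 2·(2·p + 1).
Both groups share the factor (2·p + 1).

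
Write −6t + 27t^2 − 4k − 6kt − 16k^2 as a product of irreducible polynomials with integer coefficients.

−(2k + 3t)(8k − 9t + 2)

Group: −2k(8k − 9t + 2) − 3t(8k − 9t + 2); both groups contain (8k − 9t + 2).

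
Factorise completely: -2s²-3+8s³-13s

(2s-3)(4s+1)(s+1)

Testing divisors of the constant over divisors of the leading coefficient, s = -1/4 is a root, so (4s+1) divides it; the quotient is 2s²-s-3.
The remaining quadratic factors as (2s-3)(s+1).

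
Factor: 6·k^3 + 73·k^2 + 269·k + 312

(2·k + 13)·(3·k + 8)·(k + 3)

By the rational root theorem, k = -13/2 is a root, so (2·k + 13) is a factor; dividing leaves 3·k^2 + 17·k + 24.
The remaining quadratic factors as (k + 3)(3·k + 8).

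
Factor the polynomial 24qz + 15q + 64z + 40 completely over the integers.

(3q + 8)(8z + 5)

Group as (24qz + 15q) + (64z + 40) = 3q(8z + 5) + 8(8z + 5).
Both groups share the factor (8z + 5).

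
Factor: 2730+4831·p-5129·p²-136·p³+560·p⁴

(4·p+13)·(4·p-7)·(5·p+2)·(7·p-15)

By the rational root theorem, p = -2/5 is a root, giving the factor (5·p+2) and quotient 112·p³-72·p²-997·p+1365.
Then p = 15/7 is a root, giving the factor (7·p-15) and quotient 16·p²+24·p-91.
The remaining quadratic factors as (4·p+13)(4·p-7).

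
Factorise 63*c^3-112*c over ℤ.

7*c*(3*c+4)*(3*c-4)

Pull out the common factor 7*c; 9*c^2-16 is a difference of squares.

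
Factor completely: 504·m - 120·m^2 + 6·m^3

Pull out the common factor 6·m, then factor the remaining trinomial.

6·m·(m - 14)·(m - 6)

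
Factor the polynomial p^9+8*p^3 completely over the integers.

p^3*(p^2+2)*(p^4-2*p^2+4)

Every term has a factor of p^3; factoring it out leaves p^6+8.
Recognize a sum of cubes with the parts 2 and p^2.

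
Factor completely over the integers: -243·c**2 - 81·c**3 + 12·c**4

3·c**2·(4·c + 9)·(c - 9)

Pull out the common factor 3·c**2, then factor the remaining trinomial.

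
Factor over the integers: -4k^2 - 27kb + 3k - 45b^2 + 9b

Group: -4k(k + 3b) + (-15b + 3)(k + 3b); both groups contain (k + 3b).

-(4k + 15b - 3)(k + 3b)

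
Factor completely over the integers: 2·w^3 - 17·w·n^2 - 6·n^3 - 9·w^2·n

Group: w·(2·w^2 + 3·w·n + n^2) - 6·n·(2·w^2 + 3·w·n + n^2); both groups contain (2·w^2 + 3·w·n + n^2), so (w - 6·n) is a factor with cofactor 2·w^2 + 3·w·n + n^2.
The cofactor groups again: 2·w^2 + 3·w·n + n^2 = 2·w·(w + n) + n·(w + n); both groups contain (w + n), giving (2·w + n)·(w + n).

(w - 6·n)·(2·w + n)·(w + n)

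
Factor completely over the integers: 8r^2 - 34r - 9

Need a pair with product 8·(-9) = -72 and sum -34: that's -36 and 2.
Split the middle term: 8r^2 - 36r + 2r - 9 = 4r(2r - 9) + (2r - 9).

(2r - 9)(4r + 1)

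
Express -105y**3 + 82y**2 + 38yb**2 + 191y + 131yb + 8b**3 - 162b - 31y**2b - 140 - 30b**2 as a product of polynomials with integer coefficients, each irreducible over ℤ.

-(7y - 4b - 5)(3y + 2b + 4)(5y + b - 7)

Group: 7y(-15y**2 - 13yb + y - 2b**2 + 10b + 28) + (-4b - 5)(-15y**2 - 13yb + y - 2b**2 + 10b + 28); both groups contain (-15y**2 - 13yb + y - 2b**2 + 10b + 28), so (7y - 4b - 5) is a factor with cofactor -15y**2 - 13yb + y - 2b**2 + 10b + 28.
The cofactor groups again: -15y**2 - 13yb + y - 2b**2 + 10b + 28 = -3y(5y + b - 7) + (-2b - 4)(5y + b - 7); both groups contain (5y + b - 7), giving -(3y + 2b + 4)(5y + b - 7).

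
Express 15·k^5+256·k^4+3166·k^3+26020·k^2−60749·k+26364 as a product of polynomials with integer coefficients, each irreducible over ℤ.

(3·k−4)·(5·k−3)·(k+13)·(k^2+6·k+169)

Testing divisors of the constant over divisors of the leading coefficient, k = 3/5 is a root, so (5·k−3) divides it; the quotient is 3·k^4+53·k^3+665·k^2+5603·k−8788.
Continuing, k = −13 is a root, giving the factor (k+13) and quotient 3·k^3+14·k^2+483·k−676.
Next, k = 4/3 is a root, giving the factor (3·k−4) and quotient k^2+6·k+169.
The quadratic k^2+6·k+169 has discriminant −640 < 0 and is irreducible over ℤ.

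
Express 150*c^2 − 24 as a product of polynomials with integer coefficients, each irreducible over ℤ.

Every term has a factor of 6. Then 25*c^2 − 4 = (5*c)² − (2)².

6*(5*c + 2)*(5*c − 2)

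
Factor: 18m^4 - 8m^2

Pull out the common factor 2m^2; 9m^2 - 4 is a difference of squares.

2m^2(3m + 2)(3m - 2)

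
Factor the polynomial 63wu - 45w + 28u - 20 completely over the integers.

Group as (63wu - 45w) + (28u - 20) = 9w(7u - 5) + 4(7u - 5).
Both groups share the factor (7u - 5).

(7u - 5)(9w + 4)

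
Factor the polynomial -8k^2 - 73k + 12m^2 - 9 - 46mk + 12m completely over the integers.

(2m - 8k - 1)(6m + k + 9)

Group: 2m(6m + k + 9) + (-8k - 1)(6m + k + 9); both groups contain (6m + k + 9).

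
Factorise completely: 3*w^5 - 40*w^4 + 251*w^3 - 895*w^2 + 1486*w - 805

Testing divisors of the constant over divisors of the leading coefficient, w = 5 is a root, so (w - 5) divides it; the quotient is 3*w^4 - 25*w^3 + 126*w^2 - 265*w + 161.
Then w = 1 is a root, giving the factor (w - 1) and quotient 3*w^3 - 22*w^2 + 104*w - 161.
Continuing, w = 7/3 is a root, giving the factor (3*w - 7) and quotient w^2 - 5*w + 23.
The quadratic w^2 - 5*w + 23 has discriminant -67 < 0 and is irreducible over ℤ.

(3*w - 7)*(w - 1)*(w - 5)*(w^2 - 5*w + 23)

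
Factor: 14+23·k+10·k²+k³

Trying the rational-root candidates, k = −7 is a root, so (k+7) is a factor; dividing leaves k²+3·k+2.
The remaining quadratic factors as (k+1)(k+2).

(k+1)·(k+2)·(k+7)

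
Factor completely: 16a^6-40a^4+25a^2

Pull out the common factor a^2, leaving 16a^4-40a^2+25.
Recognize a perfect-square trinomial with the parts 5 and 4a^2.

a^2(4a^2-5)^2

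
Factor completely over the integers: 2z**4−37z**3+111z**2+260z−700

(2z+5)(z−14)(z−2)(z−5)

By the rational root theorem, z = 14 is a root, giving the factor (z−14) and quotient 2z**3−9z**2−15z+50.
Continuing, z = 5 is a root, so (z−5) divides it; the quotient is 2z**2+z−10.
The remaining quadratic factors as (2z+5)(z−2).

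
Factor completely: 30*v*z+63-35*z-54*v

(5*z-9)*(6*v-7)

Group as (30*v*z-54*v) + (-35*z+63) = 6*v*(5*z-9) - 7*(5*z-9).
Both groups share the factor (5*z-9).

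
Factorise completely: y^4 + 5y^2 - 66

(y^2 + 11)(y^2 - 6)

Substitute u = y^2 to get a quadratic in u, then factor.
y^2 - 6 is irreducible over ℤ (6 is not a perfect square).
y^2 + 11 is irreducible over ℤ (always positive, so no real roots).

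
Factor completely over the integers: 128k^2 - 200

Factor out 8, leaving 16k^2 - 25, which is a difference of two squares.

8(4k + 5)(4k - 5)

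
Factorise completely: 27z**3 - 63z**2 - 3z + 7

(3z + 1)(3z - 1)(3z - 7)

Group as (27z**3 - 3z) + (-63z**2 + 7) = 3z(9z**2 - 1) - 7(9z**2 - 1).
Both groups share the factor (9z**2 - 1).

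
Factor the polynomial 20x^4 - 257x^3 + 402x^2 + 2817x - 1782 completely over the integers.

Among the possible rational roots, x = -11/4 is a root, so (4x + 11) is a factor; dividing leaves 5x^3 - 78x^2 + 315x - 162.
Continuing, x = 3/5 is a root, giving the factor (5x - 3) and quotient x^2 - 15x + 54.
The remaining quadratic factors as (x - 9)(x - 6).

(4x + 11)(5x - 3)(x - 6)(x - 9)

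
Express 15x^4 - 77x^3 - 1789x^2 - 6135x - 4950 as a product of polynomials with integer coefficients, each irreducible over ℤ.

By the rational root theorem, x = 15 is a root, so (x - 15) divides it; the quotient is 15x^3 + 148x^2 + 431x + 330.
Continuing, x = -5 is a root, so (x + 5) is a factor; dividing leaves 15x^2 + 73x + 66.
The remaining quadratic factors as (3x + 11)(5x + 6).

(3x + 11)(5x + 6)(x + 5)(x - 15)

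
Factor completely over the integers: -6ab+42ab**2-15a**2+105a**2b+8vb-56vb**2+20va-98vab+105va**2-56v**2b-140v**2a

-(4v-3a)(5a+2b)(7v+7b-1)

Group: 5a(-28v**2+21va-28vb+4v+21ab-3a) + 2b(-28v**2+21va-28vb+4v+21ab-3a); both groups contain (-28v**2+21va-28vb+4v+21ab-3a), so (5a+2b) is a factor with cofactor -28v**2+21va-28vb+4v+21ab-3a.
The cofactor groups again: -28v**2+21va-28vb+4v+21ab-3a = -4v(7v+7b-1) + 3a(7v+7b-1); both groups contain (7v+7b-1), giving -(4v-3a)(7v+7b-1).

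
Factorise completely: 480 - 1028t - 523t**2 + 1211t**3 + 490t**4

(2t + 5)(5t - 3)(7t + 8)(7t - 4)

Trying the rational-root candidates, t = 3/5 is a root, so (5t - 3) divides it; the quotient is 98t**3 + 301t**2 + 76t - 160.
Continuing, t = 4/7 is a root, so (7t - 4) is a factor; dividing leaves 14t**2 + 51t + 40.
The remaining quadratic factors as (7t + 8)(2t + 5).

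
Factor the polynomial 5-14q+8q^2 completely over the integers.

(2q-1)(4q-5)

Need a pair with product 8·5 = 40 and sum -14: that's -10 and -4.
Split the middle term: 8q^2-10q - 4q+5 = 2q(4q-5) - (4q-5).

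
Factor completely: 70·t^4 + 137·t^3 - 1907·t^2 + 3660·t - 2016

(2·t - 3)·(5·t - 12)·(7·t - 8)·(t + 7)

By the rational root theorem, t = 12/5 is a root, so (5·t - 12) is a factor; dividing leaves 14·t^3 + 61·t^2 - 235·t + 168.
Then t = 8/7 is a root, giving the factor (7·t - 8) and quotient 2·t^2 + 11·t - 21.
The remaining quadratic factors as (t + 7)(2·t - 3).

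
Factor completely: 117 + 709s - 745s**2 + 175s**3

Among the possible rational roots, s = -1/7 is a root, giving the factor (7s + 1) and quotient 25s**2 - 110s + 117.
The remaining quadratic factors as (5s - 13)(5s - 9).

(5s - 13)(5s - 9)(7s + 1)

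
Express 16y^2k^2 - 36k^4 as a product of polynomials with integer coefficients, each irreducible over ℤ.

Factor out 4k^2, leaving 4y^2 - 9k^2, which is a difference of two squares.

4k^2(2y - 3k)(2y + 3k)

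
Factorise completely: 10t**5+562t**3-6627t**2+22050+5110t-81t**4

Trying the rational-root candidates, t = 5/2 is a root, giving the factor (2t-5) and quotient 5t**4-28t**3+211t**2-2786t-4410.
Then t = 9 is a root, so (t-9) divides it; the quotient is 5t**3+17t**2+364t+490.
Next, t = -7/5 is a root, so (5t+7) is a factor; dividing leaves t**2+2t+70.
The quadratic t**2+2t+70 has discriminant -276 < 0 and is irreducible over ℤ.

(2t-5)(5t+7)(t-9)(t**2+2t+70)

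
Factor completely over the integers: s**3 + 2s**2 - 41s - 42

(s + 1)(s + 7)(s - 6)

Trying the rational-root candidates, s = 6 is a root, so (s - 6) is a factor; dividing leaves s**2 + 8s + 7.
The remaining quadratic factors as (s + 7)(s + 1).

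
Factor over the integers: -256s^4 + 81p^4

(3p)⁴ − (4s)⁴ = ((3p)² − (4s)²)((3p)² + (4s)²); the first factor splits again, the second (9p^2 + 16s^2) is irreducible.

(3p + 4s)(3p - 4s)(9p^2 + 16s^2)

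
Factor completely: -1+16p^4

(2p+1)(2p-1)(4p^2+1)

Difference of squares twice: with A = 2p and B = 1, A⁴ − B⁴ = (A² − B²)(A² + B²), and A² − B² factors again.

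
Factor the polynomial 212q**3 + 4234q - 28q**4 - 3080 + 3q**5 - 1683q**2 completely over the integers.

(3q - 4)(q - 2)(q - 7)(q**2 + q + 55)

Trying the rational-root candidates, q = 2 is a root, giving the factor (q - 2) and quotient 3q**4 - 22q**3 + 168q**2 - 1347q + 1540.
Next, q = 4/3 is a root, so (3q - 4) is a factor; dividing leaves q**3 - 6q**2 + 48q - 385.
Continuing, q = 7 is a root, so (q - 7) is a factor; dividing leaves q**2 + q + 55.
The quadratic q**2 + q + 55 has discriminant -219 < 0 and is irreducible over ℤ.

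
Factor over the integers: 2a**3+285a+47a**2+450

Among the possible rational roots, a = -15 is a root, so (a+15) divides it; the quotient is 2a**2+17a+30.
The remaining quadratic factors as (a+6)(2a+5).

(2a+5)(a+15)(a+6)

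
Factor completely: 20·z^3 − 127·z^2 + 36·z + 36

(4·z − 3)·(5·z + 2)·(z − 6)

Testing divisors of the constant over divisors of the leading coefficient, z = 6 is a root, so (z − 6) divides it; the quotient is 20·z^2 − 7·z − 6.
The remaining quadratic factors as (5·z + 2)(4·z − 3).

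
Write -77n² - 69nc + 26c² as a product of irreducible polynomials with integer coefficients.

-(7n - 2c)(11n + 13c)

Group: -11n(7n - 2c) - 13c(7n - 2c); both groups contain (7n - 2c).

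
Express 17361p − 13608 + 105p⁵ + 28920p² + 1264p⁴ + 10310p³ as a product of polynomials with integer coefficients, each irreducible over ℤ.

(3p + 8)(5p + 9)(7p − 3)(p² + 8p + 63)

Trying the rational-root candidates, p = −8/3 is a root, so (3p + 8) is a factor; dividing leaves 35p⁴ + 328p³ + 2562p² + 2808p − 1701.
Continuing, p = −9/5 is a root, so (5p + 9) divides it; the quotient is 7p³ + 53p² + 417p − 189.
Next, p = 3/7 is a root, so (7p − 3) divides it; the quotient is p² + 8p + 63.
The quadratic p² + 8p + 63 has discriminant −188 < 0 and is irreducible over ℤ.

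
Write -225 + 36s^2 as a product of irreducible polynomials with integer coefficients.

9(2s + 5)(2s - 5)

Pull out the common factor 9; 4s^2 - 25 is a difference of squares.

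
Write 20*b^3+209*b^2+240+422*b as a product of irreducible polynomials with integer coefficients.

Trying the rational-root candidates, b = -5/4 is a root, giving the factor (4*b+5) and quotient 5*b^2+46*b+48.
The remaining quadratic factors as (5*b+6)(b+8).

(4*b+5)*(5*b+6)*(b+8)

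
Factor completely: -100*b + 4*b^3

4*b*(b + 5)*(b - 5)

Every term has a factor of 4*b. Then b^2 - 25 = (b)² − (5)².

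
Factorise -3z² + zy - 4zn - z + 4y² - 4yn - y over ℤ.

Group: -3z(z + y) + (4y - 4n - 1)(z + y); both groups contain (z + y).

-(3z - 4y + 4n + 1)(z + y)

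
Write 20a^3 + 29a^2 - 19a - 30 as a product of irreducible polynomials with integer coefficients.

(4a + 5)(5a + 6)(a - 1)

Among the possible rational roots, a = -5/4 is a root, giving the factor (4a + 5) and quotient 5a^2 + a - 6.
The remaining quadratic factors as (a - 1)(5a + 6).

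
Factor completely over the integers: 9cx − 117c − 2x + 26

(9c − 2)(x − 13)

Group as (9cx − 117c) + (−2x + 26) = 9c(x − 13) − 2(x − 13).
Both groups share the factor (x − 13).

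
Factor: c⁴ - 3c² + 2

(c + 1)(c - 1)(c² - 2)

Substitute u = c² to get a quadratic in u, then factor.
c² - 1 is a difference of squares.
c² - 2 is irreducible over ℤ (2 is not a perfect square).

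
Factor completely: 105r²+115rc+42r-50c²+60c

(15r-5c+6)(7r+10c)

Group: 15r(7r+10c) + (-5c+6)(7r+10c); both groups contain (7r+10c).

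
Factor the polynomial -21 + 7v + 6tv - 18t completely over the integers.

Group as (6tv - 18t) + (7v - 21) = 6t(v - 3) + 7(v - 3).
Both groups share the factor (v - 3).

(6t + 7)(v - 3)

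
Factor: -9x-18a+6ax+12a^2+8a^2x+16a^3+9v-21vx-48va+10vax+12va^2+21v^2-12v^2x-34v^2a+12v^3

Group: 4v(3v^2-10va-3vx+3v+8a^2+4ax-6a-3x) + (2a+3)(3v^2-10va-3vx+3v+8a^2+4ax-6a-3x); both groups contain (3v^2-10va-3vx+3v+8a^2+4ax-6a-3x), so (4v+2a+3) is a factor with cofactor 3v^2-10va-3vx+3v+8a^2+4ax-6a-3x.
The cofactor groups again: 3v^2-10va-3vx+3v+8a^2+4ax-6a-3x = v(3v-4a+3) + (-2a-x)(3v-4a+3); both groups contain (3v-4a+3), giving (v-2a-x)(3v-4a+3).

(v-2a-x)(3v-4a+3)(4v+2a+3)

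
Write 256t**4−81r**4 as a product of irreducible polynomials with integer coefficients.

(4t)⁴ − (3r)⁴ = ((4t)² − (3r)²)((4t)² + (3r)²); the first factor splits again, the second (16t**2+9r**2) is irreducible.

(4t−3r)(4t+3r)(16t**2+9r**2)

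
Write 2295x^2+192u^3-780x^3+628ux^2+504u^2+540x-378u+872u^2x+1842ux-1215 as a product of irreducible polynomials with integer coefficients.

(4u+12x+9)(6u+13x-9)(8u-5x+15)

Group: 8u(24u^2+124ux+18u+156x^2+9x-81) + (-5x+15)(24u^2+124ux+18u+156x^2+9x-81); both groups contain (24u^2+124ux+18u+156x^2+9x-81), so (8u-5x+15) is a factor with cofactor 24u^2+124ux+18u+156x^2+9x-81.
The cofactor groups again: 24u^2+124ux+18u+156x^2+9x-81 = 6u(4u+12x+9) + (13x-9)(4u+12x+9); both groups contain (4u+12x+9), giving (6u+13x-9)(4u+12x+9).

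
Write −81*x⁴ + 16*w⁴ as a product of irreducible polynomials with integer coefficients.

(2*w + 3*x)*(2*w − 3*x)*(4*w² + 9*x²)

Write as (4*w²)² − (9*x²)², then factor 4*w² − 9*x² once more.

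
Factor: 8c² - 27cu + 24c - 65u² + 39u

Group: c(8c + 13u) + (-5u + 3)(8c + 13u); both groups contain (8c + 13u).

(8c + 13u)(c - 5u + 3)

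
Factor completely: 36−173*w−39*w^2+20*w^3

(4*w+9)*(5*w−1)*(w−4)

Testing divisors of the constant over divisors of the leading coefficient, w = 4 is a root, so (w−4) is a factor; dividing leaves 20*w^2+41*w−9.
The remaining quadratic factors as (5*w−1)(4*w+9).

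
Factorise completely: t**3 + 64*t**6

t**3*(4*t + 1)*(16*t**2 - 4*t + 1)

Factor out t**3 first: what remains is 64*t**3 + 1.
Recognize a sum of cubes with the parts 4*t and 1.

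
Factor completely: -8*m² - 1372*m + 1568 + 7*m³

Among the possible rational roots, m = 14 is a root, so (m - 14) divides it; the quotient is 7*m² + 90*m - 112.
The remaining quadratic factors as (m + 14)(7*m - 8).

(7*m - 8)*(m + 14)*(m - 14)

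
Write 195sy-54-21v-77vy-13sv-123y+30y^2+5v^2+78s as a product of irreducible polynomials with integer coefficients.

-(13s-5v+2y-9)(v-15y-6)

Group: -v(13s-5v+2y-9) + (15y+6)(13s-5v+2y-9); both groups contain (13s-5v+2y-9).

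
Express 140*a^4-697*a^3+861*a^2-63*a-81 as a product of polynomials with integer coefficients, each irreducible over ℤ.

(4*a+1)*(5*a-9)*(7*a-3)*(a-3)

Testing divisors of the constant over divisors of the leading coefficient, a = -1/4 is a root, so (4*a+1) divides it; the quotient is 35*a^3-183*a^2+261*a-81.
Continuing, a = 9/5 is a root, so (5*a-9) is a factor; dividing leaves 7*a^2-24*a+9.
The remaining quadratic factors as (a-3)(7*a-3).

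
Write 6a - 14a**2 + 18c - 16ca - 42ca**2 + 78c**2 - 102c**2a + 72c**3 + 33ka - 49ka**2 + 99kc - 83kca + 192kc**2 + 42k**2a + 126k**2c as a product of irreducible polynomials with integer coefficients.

Group: 7k(18kc + 6ka + 12c**2 - 17ca + 9c - 7a**2 + 3a) + (6c + 2)(18kc + 6ka + 12c**2 - 17ca + 9c - 7a**2 + 3a); both groups contain (18kc + 6ka + 12c**2 - 17ca + 9c - 7a**2 + 3a), so (7k + 6c + 2) is a factor with cofactor 18kc + 6ka + 12c**2 - 17ca + 9c - 7a**2 + 3a.
The cofactor groups again: 18kc + 6ka + 12c**2 - 17ca + 9c - 7a**2 + 3a = 6k(3c + a) + (4c - 7a + 3)(3c + a); both groups contain (3c + a), giving (6k + 4c - 7a + 3)(3c + a).

(6k + 4c - 7a + 3)(7k + 6c + 2)(3c + a)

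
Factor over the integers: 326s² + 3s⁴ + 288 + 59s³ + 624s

Testing divisors of the constant over divisors of the leading coefficient, s = −4 is a root, giving the factor (s + 4) and quotient 3s³ + 47s² + 138s + 72.
Then s = −2/3 is a root, so (3s + 2) is a factor; dividing leaves s² + 15s + 36.
The remaining quadratic factors as (s + 3)(s + 12).

(3s + 2)(s + 12)(s + 3)(s + 4)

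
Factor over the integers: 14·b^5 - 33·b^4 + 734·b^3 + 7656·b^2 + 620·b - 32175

(2·b + 5)·(7·b - 13)·(b + 5)·(b^2 - 8·b + 99)

Testing divisors of the constant over divisors of the leading coefficient, b = -5 is a root, so (b + 5) is a factor; dividing leaves 14·b^4 - 103·b^3 + 1249·b^2 + 1411·b - 6435.
Then b = -5/2 is a root, so (2·b + 5) is a factor; dividing leaves 7·b^3 - 69·b^2 + 797·b - 1287.
Then b = 13/7 is a root, so (7·b - 13) is a factor; dividing leaves b^2 - 8·b + 99.
The quadratic b^2 - 8·b + 99 has discriminant -332 < 0 and is irreducible over ℤ.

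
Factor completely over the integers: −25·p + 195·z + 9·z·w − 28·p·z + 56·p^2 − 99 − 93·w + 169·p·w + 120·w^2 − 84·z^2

(7·p + 7·z + 8·w − 11)·(8·p − 12·z + 15·w + 9)

Group: 7·p·(8·p − 12·z + 15·w + 9) + (7·z + 8·w − 11)·(8·p − 12·z + 15·w + 9); both groups contain (8·p − 12·z + 15·w + 9).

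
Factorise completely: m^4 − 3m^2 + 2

(m + 1)(m − 1)(m^2 − 2)

Substitute u = m^2 to get a quadratic in u, then factor.
m^2 − 1 is a difference of squares.
m^2 − 2 is irreducible over ℤ (2 is not a perfect square).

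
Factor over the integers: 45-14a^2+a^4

Substitute u = a^2 to get a quadratic in u, then factor.
a^2-5 is irreducible over ℤ (5 is not a perfect square).
a^2-9 is a difference of squares.

(a+3)(a-3)(a^2-5)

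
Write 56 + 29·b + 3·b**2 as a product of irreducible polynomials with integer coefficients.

(3·b + 8)·(b + 7)

Need a pair with product 3·56 = 168 and sum 29: that's 8 and 21.
Split the middle term: 3·b**2 + 8·b + 21·b + 56 = b·(3·b + 8) + 7·(3·b + 8).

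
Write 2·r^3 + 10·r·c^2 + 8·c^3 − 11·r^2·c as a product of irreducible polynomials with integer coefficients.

Group: r·(2·r^2 − 3·r·c − 2·c^2) − 4·c·(2·r^2 − 3·r·c − 2·c^2); both groups contain (2·r^2 − 3·r·c − 2·c^2), so (r − 4·c) is a factor with cofactor 2·r^2 − 3·r·c − 2·c^2.
The cofactor groups again: 2·r^2 − 3·r·c − 2·c^2 = 2·r·(r − 2·c) + c·(r − 2·c); both groups contain (r − 2·c), giving (2·r + c)·(r − 2·c).

(r − 2·c)·(r − 4·c)·(2·r + c)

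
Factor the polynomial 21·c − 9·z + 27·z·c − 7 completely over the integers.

Group as (27·z·c − 9·z) + (21·c − 7) = 9·z·(3·c − 1) + 7·(3·c − 1).
Both groups share the factor (3·c − 1).

(3·c − 1)·(9·z + 7)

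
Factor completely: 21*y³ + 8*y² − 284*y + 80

Trying the rational-root candidates, y = 2/7 is a root, so (7*y − 2) divides it; the quotient is 3*y² + 2*y − 40.
The remaining quadratic factors as (y + 4)(3*y − 10).

(3*y − 10)*(7*y − 2)*(y + 4)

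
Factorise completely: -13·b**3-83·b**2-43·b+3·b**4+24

Trying the rational-root candidates, b = 8 is a root, giving the factor (b-8) and quotient 3·b**3+11·b**2+5·b-3.
Next, b = 1/3 is a root, so (3·b-1) divides it; the quotient is b**2+4·b+3.
The remaining quadratic factors as (b+1)(b+3).

(3·b-1)·(b+1)·(b+3)·(b-8)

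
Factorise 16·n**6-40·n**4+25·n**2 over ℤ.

n**2·(4·n**2-5)**2

Every term has a factor of n**2; factoring it out leaves 16·n**4-40·n**2+25.
Recognize a perfect-square trinomial with the parts 4·n**2 and 5.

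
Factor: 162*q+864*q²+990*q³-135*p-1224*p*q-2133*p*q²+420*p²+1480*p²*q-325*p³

-(13*p-15*q-9)*(5*p-11*q-3)*(5*p-6*q)

Group: 5*p*(-65*p²+218*p*q+84*p-165*q²-144*q-27) - 6*q*(-65*p²+218*p*q+84*p-165*q²-144*q-27); both groups contain (-65*p²+218*p*q+84*p-165*q²-144*q-27), so (5*p-6*q) is a factor with cofactor -65*p²+218*p*q+84*p-165*q²-144*q-27.
The cofactor groups again: -65*p²+218*p*q+84*p-165*q²-144*q-27 = -5*p*(13*p-15*q-9) + (11*q+3)*(13*p-15*q-9); both groups contain (13*p-15*q-9), giving -(5*p-11*q-3)*(13*p-15*q-9).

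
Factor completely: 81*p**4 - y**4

(3*p + y)*(3*p - y)*(9*p**2 + y**2)

(3*p)⁴ − (y)⁴ = ((3*p)² − (y)²)((3*p)² + (y)²); the first factor splits again, the second (9*p**2 + y**2) is irreducible.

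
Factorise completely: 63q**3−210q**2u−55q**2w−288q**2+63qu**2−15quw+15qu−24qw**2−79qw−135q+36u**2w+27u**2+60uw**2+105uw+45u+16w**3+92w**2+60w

(7q+4w+3)(9q−3u−4w)(q−3u−w−5)

Group: q(63q**2−21qu+8qw+27q−12uw−9u−16w**2−12w) + (−3u−w−5)(63q**2−21qu+8qw+27q−12uw−9u−16w**2−12w); both groups contain (63q**2−21qu+8qw+27q−12uw−9u−16w**2−12w), so (q−3u−w−5) is a factor with cofactor 63q**2−21qu+8qw+27q−12uw−9u−16w**2−12w.
The cofactor groups again: 63q**2−21qu+8qw+27q−12uw−9u−16w**2−12w = 7q(9q−3u−4w) + (4w+3)(9q−3u−4w); both groups contain (9q−3u−4w), giving (7q+4w+3)(9q−3u−4w).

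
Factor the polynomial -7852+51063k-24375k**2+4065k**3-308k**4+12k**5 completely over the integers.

Testing divisors of the constant over divisors of the leading coefficient, k = 4 is a root, so (k-4) is a factor; dividing leaves 12k**4-260k**3+3025k**2-12275k+1963.
Then k = 13/2 is a root, so (2k-13) is a factor; dividing leaves 6k**3-91k**2+921k-151.
Continuing, k = 1/6 is a root, giving the factor (6k-1) and quotient k**2-15k+151.
The quadratic k**2-15k+151 has discriminant -379 < 0 and is irreducible over ℤ.

(2k-13)(6k-1)(k-4)(k**2-15k+151)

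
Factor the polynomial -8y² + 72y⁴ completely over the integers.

8y²(3y + 1)(3y - 1)

Pull out the common factor 8y²; 9y² - 1 is a difference of squares.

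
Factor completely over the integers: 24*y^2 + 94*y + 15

Need a pair with product 24·15 = 360 and sum 94: that's 90 and 4.
Split the middle term: 24*y^2 + 90*y + 4*y + 15 = 6*y*(4*y + 15) + (4*y + 15).

(4*y + 15)*(6*y + 1)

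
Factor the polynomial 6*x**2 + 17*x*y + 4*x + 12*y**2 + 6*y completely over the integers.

Group: 2*x*(3*x + 4*y + 2) + 3*y*(3*x + 4*y + 2); both groups contain (3*x + 4*y + 2).

(2*x + 3*y)*(3*x + 4*y + 2)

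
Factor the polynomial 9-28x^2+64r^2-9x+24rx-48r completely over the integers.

Group: 8r(8r-4x-3) + (7x-3)(8r-4x-3); both groups contain (8r-4x-3).

(8r+7x-3)(8r-4x-3)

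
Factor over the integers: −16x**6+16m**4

−16(x**3−m**2)(x**3+m**2)

Every term has a factor of 16; factoring it out leaves −x**6+m**4.
Recognize a difference of squares with the parts m**2 and x**3.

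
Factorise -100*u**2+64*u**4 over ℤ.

4*u**2*(4*u+5)*(4*u-5)

Pull out the common factor 4*u**2; 16*u**2-25 is a difference of squares.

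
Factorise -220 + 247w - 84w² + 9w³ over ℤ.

(3w - 11)(3w - 5)(w - 4)

Among the possible rational roots, w = 5/3 is a root, giving the factor (3w - 5) and quotient 3w² - 23w + 44.
The remaining quadratic factors as (3w - 11)(w - 4).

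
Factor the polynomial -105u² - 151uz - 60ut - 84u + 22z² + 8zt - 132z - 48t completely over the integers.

-(15u - 2z + 12)(7u + 11z + 4t)

Group: -7u(15u - 2z + 12) + (-11z - 4t)(15u - 2z + 12); both groups contain (15u - 2z + 12).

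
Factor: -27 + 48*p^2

Pull out the common factor 3; 16*p^2 - 9 is a difference of squares.

3*(4*p + 3)*(4*p - 3)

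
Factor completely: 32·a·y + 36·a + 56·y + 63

Group as (32·a·y + 36·a) + (56·y + 63) = 4·a·(8·y + 9) + 7·(8·y + 9).
Both groups share the factor (8·y + 9).

(4·a + 7)·(8·y + 9)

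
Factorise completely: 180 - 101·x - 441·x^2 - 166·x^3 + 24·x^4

Trying the rational-root candidates, x = -4/3 is a root, so (3·x + 4) is a factor; dividing leaves 8·x^3 - 66·x^2 - 59·x + 45.
Then x = 9 is a root, so (x - 9) is a factor; dividing leaves 8·x^2 + 6·x - 5.
The remaining quadratic factors as (2·x - 1)(4·x + 5).

(2·x - 1)·(3·x + 4)·(4·x + 5)·(x - 9)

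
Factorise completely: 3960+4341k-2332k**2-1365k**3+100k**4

Trying the rational-root candidates, k = -11/5 is a root, so (5k+11) is a factor; dividing leaves 20k**3-317k**2+231k+360.
Then k = 8/5 is a root, so (5k-8) divides it; the quotient is 4k**2-57k-45.
The remaining quadratic factors as (k-15)(4k+3).

(4k+3)(5k+11)(5k-8)(k-15)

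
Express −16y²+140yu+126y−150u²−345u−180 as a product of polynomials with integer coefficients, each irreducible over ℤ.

−(8y−10u−15)(2y−15u−12)

Group: −8y(2y−15u−12) + (10u+15)(2y−15u−12); both groups contain (2y−15u−12).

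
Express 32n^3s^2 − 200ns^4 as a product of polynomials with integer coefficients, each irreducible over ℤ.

Pull out the common factor 8ns^2; 4n^2 − 25s^2 is a difference of squares.

8ns^2(2n + 5s)(2n − 5s)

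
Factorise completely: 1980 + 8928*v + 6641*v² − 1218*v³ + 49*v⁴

Among the possible rational roots, v = −6/7 is a root, so (7*v + 6) divides it; the quotient is 7*v³ − 180*v² + 1103*v + 330.
Then v = 15 is a root, giving the factor (v − 15) and quotient 7*v² − 75*v − 22.
The remaining quadratic factors as (7*v + 2)(v − 11).

(7*v + 2)*(7*v + 6)*(v − 11)*(v − 15)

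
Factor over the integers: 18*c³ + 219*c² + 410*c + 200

Testing divisors of the constant over divisors of the leading coefficient, c = −5/6 is a root, so (6*c + 5) divides it; the quotient is 3*c² + 34*c + 40.
The remaining quadratic factors as (c + 10)(3*c + 4).

(3*c + 4)*(6*c + 5)*(c + 10)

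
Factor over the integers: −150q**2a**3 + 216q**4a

Factor out 6q**2a, leaving 36q**2 − 25a**2, which is a difference of two squares.

6aq**2(6q − 5a)(6q + 5a)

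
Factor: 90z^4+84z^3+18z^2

Pull out the common factor 6z^2, then factor the remaining trinomial.

6z^2(3z+1)(5z+3)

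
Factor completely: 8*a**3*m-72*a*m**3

8*a*m*(a+3*m)*(a-3*m)

Every term has a factor of 8*a*m. Then a**2-9*m**2 = (a)² − (3*m)².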